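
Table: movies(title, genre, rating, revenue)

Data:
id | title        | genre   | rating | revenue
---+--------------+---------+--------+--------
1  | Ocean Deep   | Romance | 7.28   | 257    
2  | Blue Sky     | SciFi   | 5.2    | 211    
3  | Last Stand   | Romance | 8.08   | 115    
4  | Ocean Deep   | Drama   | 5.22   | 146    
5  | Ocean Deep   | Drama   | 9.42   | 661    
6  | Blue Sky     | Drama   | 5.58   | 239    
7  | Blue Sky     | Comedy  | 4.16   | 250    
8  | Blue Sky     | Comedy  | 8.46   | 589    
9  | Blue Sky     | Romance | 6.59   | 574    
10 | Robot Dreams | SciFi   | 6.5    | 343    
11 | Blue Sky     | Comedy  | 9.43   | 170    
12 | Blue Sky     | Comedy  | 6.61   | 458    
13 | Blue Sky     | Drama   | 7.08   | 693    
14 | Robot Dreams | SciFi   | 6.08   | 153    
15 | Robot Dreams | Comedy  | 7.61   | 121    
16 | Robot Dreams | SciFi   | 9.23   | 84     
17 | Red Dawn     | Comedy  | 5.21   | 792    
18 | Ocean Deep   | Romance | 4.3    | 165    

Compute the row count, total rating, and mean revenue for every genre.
SELECT genre,
       COUNT(*) as cnt,
       SUM(rating) as total_rating,
       AVG(revenue) as avg_revenue
FROM movies
GROUP BY genre

Result:
  Comedy: 6 records, 41.48 total rating, 396.67 avg revenue
  Drama: 4 records, 27.30 total rating, 434.75 avg revenue
  Romance: 4 records, 26.25 total rating, 277.75 avg revenue
  SciFi: 4 records, 27.01 total rating, 197.75 avg revenue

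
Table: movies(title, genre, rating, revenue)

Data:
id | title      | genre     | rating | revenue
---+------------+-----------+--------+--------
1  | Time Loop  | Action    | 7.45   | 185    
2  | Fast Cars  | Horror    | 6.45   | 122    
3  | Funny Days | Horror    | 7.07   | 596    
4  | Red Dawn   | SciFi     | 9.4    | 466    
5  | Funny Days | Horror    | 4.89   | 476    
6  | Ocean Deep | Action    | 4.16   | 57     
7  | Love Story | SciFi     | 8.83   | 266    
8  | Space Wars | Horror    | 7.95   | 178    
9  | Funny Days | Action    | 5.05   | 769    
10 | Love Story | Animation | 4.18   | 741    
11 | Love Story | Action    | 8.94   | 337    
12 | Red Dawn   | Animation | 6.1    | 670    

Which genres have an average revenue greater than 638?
SELECT genre, AVG(revenue)
FROM movies
GROUP BY genre
HAVING AVG(revenue) > 638

Result:
  Animation: avg=705.50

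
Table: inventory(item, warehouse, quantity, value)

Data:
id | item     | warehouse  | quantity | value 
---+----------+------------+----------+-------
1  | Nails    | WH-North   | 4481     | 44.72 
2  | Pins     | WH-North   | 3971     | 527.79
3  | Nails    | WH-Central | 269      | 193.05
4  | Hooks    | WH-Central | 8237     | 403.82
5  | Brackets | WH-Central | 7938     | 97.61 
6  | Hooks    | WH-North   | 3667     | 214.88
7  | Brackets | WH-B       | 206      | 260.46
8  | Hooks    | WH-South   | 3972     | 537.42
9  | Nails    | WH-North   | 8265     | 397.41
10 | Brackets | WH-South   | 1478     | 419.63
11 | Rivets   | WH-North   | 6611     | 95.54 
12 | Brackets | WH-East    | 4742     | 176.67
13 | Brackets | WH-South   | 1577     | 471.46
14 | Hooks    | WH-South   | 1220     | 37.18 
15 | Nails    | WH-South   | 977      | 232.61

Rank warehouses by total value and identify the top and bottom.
SELECT warehouse, SUM(value)
FROM inventory
GROUP BY warehouse
ORDER BY SUM(value)

All groups:
  WH-East: 176.67
  WH-B: 260.46
  WH-Central: 694.48
  WH-North: 1280.34
  WH-South: 1698.30

Highest: WH-South (1698.30)
Lowest: WH-East (176.67)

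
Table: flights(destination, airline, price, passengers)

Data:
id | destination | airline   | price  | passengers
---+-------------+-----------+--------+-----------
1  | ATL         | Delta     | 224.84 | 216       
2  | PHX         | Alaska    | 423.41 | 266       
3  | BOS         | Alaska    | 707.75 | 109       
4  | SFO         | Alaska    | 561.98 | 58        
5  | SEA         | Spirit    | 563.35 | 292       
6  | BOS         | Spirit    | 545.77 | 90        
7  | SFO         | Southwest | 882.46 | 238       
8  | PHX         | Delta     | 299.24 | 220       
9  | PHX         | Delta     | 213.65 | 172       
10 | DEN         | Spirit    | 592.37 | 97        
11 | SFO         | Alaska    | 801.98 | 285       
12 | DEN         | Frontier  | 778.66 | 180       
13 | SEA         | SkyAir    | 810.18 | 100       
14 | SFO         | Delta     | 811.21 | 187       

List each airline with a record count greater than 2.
SELECT airline, COUNT(*) as cnt
FROM flights
GROUP BY airline
HAVING COUNT(*) > 2

Result:
  Alaska: 4
  Delta: 4
  Spirit: 3

Note: HAVING filters groups after aggregation, WHERE filters rows before.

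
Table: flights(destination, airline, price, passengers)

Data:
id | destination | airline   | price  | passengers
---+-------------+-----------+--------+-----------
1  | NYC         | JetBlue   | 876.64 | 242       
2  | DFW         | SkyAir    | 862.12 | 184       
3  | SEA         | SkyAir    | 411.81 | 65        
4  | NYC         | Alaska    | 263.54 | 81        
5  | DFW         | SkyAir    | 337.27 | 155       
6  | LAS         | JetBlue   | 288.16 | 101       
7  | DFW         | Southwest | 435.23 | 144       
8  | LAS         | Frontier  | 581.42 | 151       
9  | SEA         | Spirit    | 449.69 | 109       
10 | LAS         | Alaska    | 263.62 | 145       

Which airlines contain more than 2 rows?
SELECT airline, COUNT(*) as cnt
FROM flights
GROUP BY airline
HAVING COUNT(*) > 2

Result:
  SkyAir: 3

Note: HAVING filters groups after aggregation, WHERE filters rows before.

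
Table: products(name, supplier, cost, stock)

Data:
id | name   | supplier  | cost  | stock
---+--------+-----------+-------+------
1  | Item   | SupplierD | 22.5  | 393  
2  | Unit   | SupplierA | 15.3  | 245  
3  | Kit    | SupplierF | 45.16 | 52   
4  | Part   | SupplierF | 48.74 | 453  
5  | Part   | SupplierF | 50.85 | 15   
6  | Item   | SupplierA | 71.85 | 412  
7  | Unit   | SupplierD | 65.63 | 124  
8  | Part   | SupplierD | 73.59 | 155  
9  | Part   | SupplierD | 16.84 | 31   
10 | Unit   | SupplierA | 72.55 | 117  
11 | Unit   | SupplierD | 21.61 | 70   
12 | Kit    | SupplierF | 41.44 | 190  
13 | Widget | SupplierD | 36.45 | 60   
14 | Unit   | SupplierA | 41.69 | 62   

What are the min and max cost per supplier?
SELECT supplier, MIN(cost), MAX(cost)
FROM products
GROUP BY supplier

Result:
  SupplierA: min=15.30, max=72.55
  SupplierD: min=16.84, max=73.59
  SupplierF: min=41.44, max=50.85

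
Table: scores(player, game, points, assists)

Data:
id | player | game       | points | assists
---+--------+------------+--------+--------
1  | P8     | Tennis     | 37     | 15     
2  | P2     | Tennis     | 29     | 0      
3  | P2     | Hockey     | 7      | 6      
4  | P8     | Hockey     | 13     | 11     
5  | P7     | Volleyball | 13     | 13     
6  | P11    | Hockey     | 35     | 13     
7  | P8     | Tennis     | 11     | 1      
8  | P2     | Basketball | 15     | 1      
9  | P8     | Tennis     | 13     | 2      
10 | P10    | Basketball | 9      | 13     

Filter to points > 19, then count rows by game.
SELECT game, COUNT(*)
FROM scores
WHERE points > 19
GROUP BY game

Note: WHERE filters rows before grouping.

Result:
  Hockey: 1
  Tennis: 2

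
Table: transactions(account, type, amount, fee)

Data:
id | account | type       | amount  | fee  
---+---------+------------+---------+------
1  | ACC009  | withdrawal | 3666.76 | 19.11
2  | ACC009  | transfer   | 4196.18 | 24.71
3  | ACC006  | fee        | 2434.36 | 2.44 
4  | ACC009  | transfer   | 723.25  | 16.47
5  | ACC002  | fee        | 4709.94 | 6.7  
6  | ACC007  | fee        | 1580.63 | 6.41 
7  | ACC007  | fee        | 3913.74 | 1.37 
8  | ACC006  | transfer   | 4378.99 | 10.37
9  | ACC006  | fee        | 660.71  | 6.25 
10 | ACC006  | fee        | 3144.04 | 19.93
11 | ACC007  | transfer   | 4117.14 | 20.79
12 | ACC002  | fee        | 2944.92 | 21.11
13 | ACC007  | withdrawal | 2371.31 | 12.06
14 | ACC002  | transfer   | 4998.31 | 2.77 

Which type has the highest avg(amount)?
SELECT type, AVG(amount) as val
FROM transactions
GROUP BY type
ORDER BY val DESC
LIMIT 1

Result: transfer with avg(amount) = 3682.77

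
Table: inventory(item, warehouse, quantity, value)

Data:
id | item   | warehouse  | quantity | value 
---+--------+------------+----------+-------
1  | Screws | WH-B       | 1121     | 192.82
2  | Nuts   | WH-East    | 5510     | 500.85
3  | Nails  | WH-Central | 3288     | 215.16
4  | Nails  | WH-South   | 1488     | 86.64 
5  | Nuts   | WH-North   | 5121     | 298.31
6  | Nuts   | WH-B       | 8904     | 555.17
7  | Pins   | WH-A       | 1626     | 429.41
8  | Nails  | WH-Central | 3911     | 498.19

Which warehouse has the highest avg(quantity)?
SELECT warehouse, AVG(quantity) as val
FROM inventory
GROUP BY warehouse
ORDER BY val DESC
LIMIT 1

Result: WH-East with avg(quantity) = 5510.00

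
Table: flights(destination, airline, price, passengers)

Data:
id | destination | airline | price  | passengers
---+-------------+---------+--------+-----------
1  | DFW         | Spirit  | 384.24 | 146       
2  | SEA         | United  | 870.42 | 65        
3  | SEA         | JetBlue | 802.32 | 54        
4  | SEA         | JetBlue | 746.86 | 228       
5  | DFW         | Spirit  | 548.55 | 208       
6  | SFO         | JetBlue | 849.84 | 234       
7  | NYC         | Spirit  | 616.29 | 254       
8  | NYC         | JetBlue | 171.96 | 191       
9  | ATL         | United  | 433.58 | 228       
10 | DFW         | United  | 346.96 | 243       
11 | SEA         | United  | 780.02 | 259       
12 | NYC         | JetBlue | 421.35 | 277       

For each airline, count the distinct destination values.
SELECT airline, COUNT(DISTINCT destination)
FROM flights
GROUP BY airline

Result:
  JetBlue: 3 distinct
  Spirit: 2 distinct
  United: 3 distinct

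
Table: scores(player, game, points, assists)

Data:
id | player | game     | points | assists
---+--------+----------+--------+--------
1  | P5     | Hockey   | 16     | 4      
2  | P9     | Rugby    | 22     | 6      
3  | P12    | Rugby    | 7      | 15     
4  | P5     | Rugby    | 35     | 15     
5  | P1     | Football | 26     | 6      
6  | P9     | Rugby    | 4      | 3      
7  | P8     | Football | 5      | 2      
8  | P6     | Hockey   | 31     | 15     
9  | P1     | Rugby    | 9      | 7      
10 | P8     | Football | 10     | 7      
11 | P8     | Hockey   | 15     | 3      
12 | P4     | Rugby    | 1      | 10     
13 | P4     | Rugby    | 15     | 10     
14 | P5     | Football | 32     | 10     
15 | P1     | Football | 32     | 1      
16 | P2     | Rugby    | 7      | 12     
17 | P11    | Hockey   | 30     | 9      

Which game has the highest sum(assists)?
SELECT game, SUM(assists) as val
FROM scores
GROUP BY game
ORDER BY val DESC
LIMIT 1

Result: Rugby with sum(assists) = 78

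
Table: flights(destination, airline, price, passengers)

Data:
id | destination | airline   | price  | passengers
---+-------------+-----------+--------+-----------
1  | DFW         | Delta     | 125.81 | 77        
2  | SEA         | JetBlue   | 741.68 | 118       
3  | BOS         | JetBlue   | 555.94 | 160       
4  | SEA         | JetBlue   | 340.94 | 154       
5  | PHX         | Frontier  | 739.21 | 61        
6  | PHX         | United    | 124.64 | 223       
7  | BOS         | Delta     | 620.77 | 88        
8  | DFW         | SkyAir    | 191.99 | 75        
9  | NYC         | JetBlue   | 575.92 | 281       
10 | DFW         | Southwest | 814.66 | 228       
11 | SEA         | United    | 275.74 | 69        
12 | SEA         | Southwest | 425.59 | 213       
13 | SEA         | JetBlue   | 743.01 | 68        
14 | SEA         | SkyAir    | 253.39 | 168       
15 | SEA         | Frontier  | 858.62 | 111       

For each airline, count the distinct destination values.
SELECT airline, COUNT(DISTINCT destination)
FROM flights
GROUP BY airline

Result:
  Delta: 2 distinct
  Frontier: 2 distinct
  JetBlue: 3 distinct
  SkyAir: 2 distinct
  Southwest: 2 distinct
  United: 2 distinct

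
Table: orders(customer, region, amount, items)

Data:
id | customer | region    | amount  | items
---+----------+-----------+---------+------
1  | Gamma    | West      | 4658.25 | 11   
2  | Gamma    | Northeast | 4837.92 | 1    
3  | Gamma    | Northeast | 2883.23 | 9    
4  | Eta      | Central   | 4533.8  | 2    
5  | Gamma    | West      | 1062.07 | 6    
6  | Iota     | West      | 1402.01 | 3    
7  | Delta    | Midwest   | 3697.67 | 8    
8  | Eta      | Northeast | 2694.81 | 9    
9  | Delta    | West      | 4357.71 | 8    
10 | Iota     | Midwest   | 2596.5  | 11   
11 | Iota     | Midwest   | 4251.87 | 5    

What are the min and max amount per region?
SELECT region, MIN(amount), MAX(amount)
FROM orders
GROUP BY region

Result:
  Central: min=4533.80, max=4533.80
  Midwest: min=2596.50, max=4251.87
  Northeast: min=2694.81, max=4837.92
  West: min=1062.07, max=4658.25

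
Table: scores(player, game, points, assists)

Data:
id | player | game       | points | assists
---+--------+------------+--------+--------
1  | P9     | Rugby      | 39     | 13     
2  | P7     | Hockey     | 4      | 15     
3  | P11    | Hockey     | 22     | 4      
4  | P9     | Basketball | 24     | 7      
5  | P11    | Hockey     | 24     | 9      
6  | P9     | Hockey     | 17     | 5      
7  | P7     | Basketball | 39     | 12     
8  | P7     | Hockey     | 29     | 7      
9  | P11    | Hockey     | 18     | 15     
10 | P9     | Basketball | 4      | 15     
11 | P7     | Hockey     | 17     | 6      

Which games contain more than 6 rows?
SELECT game, COUNT(*) as cnt
FROM scores
GROUP BY game
HAVING COUNT(*) > 6

Result:
  Hockey: 7

Note: HAVING filters groups after aggregation, WHERE filters rows before.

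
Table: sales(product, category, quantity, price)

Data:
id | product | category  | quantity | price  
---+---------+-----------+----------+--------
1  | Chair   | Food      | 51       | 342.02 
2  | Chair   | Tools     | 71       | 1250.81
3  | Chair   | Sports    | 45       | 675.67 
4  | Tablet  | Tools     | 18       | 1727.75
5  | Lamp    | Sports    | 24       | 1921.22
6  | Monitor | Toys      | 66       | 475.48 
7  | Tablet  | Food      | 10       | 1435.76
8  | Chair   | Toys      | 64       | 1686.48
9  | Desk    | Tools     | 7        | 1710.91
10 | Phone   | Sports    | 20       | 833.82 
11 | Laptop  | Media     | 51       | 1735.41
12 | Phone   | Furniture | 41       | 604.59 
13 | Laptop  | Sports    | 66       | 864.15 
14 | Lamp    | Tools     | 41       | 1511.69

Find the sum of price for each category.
SELECT category, SUM(price) as result
FROM sales
GROUP BY category

Result:
  Food: 1777.78
  Furniture: 604.59
  Media: 1735.41
  Sports: 4294.86
  Tools: 6201.16
  Toys: 2161.96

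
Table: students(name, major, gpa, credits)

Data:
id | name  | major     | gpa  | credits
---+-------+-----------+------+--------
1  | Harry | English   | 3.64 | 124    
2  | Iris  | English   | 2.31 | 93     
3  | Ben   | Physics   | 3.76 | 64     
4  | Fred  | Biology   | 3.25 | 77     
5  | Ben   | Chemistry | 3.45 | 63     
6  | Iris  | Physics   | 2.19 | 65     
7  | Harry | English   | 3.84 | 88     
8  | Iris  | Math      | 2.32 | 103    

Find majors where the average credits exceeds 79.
SELECT major, AVG(credits)
FROM students
GROUP BY major
HAVING AVG(credits) > 79

Result:
  English: avg=101.67
  Math: avg=103.00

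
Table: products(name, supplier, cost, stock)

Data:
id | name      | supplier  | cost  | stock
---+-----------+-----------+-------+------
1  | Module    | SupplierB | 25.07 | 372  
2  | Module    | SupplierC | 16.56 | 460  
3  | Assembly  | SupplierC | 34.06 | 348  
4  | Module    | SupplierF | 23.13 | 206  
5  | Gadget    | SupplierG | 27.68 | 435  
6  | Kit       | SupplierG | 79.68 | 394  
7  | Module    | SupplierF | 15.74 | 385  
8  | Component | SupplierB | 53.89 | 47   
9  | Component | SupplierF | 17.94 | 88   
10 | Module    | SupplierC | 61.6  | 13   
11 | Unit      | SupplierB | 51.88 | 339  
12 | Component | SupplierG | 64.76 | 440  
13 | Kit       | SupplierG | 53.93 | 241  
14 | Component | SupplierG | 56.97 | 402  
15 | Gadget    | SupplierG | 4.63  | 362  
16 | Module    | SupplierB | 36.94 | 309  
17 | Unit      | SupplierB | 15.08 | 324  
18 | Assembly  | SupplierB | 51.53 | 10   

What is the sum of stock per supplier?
SELECT supplier, SUM(stock) as result
FROM products
GROUP BY supplier

Result:
  SupplierB: 1401
  SupplierC: 821
  SupplierF: 679
  SupplierG: 2274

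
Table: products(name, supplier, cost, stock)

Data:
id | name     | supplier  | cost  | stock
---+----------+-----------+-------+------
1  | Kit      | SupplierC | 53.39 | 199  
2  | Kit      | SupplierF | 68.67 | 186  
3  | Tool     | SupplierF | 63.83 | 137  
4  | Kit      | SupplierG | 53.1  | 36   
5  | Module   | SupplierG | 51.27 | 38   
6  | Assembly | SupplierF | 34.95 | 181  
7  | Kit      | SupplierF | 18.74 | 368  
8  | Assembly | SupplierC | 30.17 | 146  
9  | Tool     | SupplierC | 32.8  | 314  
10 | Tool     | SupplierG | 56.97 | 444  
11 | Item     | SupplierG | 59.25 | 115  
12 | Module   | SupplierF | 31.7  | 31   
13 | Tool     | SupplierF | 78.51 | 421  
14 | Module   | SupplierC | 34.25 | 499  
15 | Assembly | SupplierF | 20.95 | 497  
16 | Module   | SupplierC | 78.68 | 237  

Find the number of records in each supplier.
SELECT supplier, COUNT(*) as count
FROM products
GROUP BY supplier

Result:
  SupplierC: 5
  SupplierF: 7
  SupplierG: 4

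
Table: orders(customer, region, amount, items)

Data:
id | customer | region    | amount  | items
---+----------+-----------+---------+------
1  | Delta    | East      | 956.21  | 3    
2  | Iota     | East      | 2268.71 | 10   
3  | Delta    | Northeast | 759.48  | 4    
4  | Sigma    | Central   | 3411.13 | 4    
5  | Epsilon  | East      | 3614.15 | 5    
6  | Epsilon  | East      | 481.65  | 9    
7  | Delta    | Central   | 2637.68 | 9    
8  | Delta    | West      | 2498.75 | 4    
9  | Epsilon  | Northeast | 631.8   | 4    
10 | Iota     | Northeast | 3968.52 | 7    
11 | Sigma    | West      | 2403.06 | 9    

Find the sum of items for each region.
SELECT region, SUM(items) as result
FROM orders
GROUP BY region

Result:
  Central: 13
  East: 27
  Northeast: 15
  West: 13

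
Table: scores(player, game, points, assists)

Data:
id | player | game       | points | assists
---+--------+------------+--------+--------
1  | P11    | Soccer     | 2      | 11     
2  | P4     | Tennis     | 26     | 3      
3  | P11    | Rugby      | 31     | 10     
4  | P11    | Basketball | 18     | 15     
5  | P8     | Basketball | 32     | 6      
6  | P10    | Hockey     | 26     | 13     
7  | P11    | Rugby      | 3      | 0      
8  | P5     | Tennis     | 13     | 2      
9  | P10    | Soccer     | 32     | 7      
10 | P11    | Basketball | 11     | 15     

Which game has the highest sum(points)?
SELECT game, SUM(points) as val
FROM scores
GROUP BY game
ORDER BY val DESC
LIMIT 1

Result: Basketball with sum(points) = 61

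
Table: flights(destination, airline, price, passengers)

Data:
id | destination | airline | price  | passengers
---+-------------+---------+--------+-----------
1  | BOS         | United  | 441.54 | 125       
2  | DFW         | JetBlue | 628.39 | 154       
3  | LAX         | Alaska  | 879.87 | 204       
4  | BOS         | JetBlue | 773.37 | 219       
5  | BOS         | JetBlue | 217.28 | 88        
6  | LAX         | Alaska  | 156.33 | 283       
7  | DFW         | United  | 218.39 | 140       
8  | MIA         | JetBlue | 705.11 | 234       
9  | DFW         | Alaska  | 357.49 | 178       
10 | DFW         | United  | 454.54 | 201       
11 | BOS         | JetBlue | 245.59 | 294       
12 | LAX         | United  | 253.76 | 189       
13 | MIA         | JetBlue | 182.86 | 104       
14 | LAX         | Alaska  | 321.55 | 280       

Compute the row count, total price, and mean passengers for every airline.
SELECT airline,
       COUNT(*) as cnt,
       SUM(price) as total_price,
       AVG(passengers) as avg_passengers
FROM flights
GROUP BY airline

Result:
  Alaska: 4 records, 1715.24 total price, 236.25 avg passengers
  JetBlue: 6 records, 2752.60 total price, 182.17 avg passengers
  United: 4 records, 1368.23 total price, 163.75 avg passengers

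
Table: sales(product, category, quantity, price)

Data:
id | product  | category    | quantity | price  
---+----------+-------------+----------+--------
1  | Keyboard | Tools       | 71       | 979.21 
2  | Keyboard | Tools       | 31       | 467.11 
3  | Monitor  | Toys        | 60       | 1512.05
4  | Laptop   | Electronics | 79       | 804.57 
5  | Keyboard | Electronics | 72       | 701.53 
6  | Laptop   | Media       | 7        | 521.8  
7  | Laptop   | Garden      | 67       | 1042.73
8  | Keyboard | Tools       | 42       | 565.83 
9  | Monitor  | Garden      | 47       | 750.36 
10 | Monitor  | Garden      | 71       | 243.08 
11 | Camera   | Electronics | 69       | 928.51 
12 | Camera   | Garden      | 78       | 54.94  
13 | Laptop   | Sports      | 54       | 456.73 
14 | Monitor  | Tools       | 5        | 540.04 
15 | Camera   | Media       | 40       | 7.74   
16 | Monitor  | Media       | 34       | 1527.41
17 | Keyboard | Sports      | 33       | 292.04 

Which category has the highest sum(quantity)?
SELECT category, SUM(quantity) as val
FROM sales
GROUP BY category
ORDER BY val DESC
LIMIT 1

Result: Garden with sum(quantity) = 263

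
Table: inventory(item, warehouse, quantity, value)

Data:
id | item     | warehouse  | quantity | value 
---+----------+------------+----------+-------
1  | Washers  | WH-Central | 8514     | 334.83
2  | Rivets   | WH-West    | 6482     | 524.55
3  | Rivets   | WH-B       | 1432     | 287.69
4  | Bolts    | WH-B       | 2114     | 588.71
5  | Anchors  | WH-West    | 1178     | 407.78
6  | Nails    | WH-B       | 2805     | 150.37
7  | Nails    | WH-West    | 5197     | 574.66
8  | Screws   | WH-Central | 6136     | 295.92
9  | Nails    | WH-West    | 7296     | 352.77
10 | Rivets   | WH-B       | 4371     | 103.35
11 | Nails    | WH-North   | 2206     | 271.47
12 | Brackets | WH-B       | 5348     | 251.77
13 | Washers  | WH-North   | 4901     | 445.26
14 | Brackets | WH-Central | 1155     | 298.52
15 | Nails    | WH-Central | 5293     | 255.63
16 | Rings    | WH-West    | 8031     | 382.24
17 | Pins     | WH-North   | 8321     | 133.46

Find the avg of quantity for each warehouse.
SELECT warehouse, AVG(quantity) as result
FROM inventory
GROUP BY warehouse

Result:
  WH-B: 3214.00
  WH-Central: 5274.50
  WH-North: 5142.67
  WH-West: 5636.80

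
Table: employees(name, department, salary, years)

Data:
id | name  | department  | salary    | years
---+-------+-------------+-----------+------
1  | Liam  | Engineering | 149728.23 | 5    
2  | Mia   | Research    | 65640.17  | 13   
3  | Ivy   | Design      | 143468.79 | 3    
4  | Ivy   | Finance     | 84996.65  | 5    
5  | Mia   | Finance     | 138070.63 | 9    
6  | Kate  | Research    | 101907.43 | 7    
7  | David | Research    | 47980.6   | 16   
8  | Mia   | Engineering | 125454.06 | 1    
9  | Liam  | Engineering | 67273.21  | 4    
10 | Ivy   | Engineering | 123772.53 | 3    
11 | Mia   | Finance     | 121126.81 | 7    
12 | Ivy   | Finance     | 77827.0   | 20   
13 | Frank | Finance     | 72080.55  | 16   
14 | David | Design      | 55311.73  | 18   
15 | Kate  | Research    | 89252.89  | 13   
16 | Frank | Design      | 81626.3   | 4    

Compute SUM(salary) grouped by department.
SELECT department, SUM(salary) as result
FROM employees
GROUP BY department

Result:
  Design: 280406.82
  Engineering: 466228.03
  Finance: 494101.64
  Research: 304781.09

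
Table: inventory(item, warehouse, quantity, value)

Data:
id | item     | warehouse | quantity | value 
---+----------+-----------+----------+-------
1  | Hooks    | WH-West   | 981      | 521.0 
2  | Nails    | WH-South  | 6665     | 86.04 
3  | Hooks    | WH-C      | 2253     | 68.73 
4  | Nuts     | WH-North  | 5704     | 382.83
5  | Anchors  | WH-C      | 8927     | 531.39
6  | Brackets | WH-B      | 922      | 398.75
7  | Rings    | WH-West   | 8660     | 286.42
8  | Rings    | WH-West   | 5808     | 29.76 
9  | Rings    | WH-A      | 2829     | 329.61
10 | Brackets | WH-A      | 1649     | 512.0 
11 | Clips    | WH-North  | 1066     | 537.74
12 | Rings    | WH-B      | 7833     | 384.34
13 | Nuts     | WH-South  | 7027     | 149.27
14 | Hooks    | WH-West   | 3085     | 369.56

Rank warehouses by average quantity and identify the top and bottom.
SELECT warehouse, AVG(quantity)
FROM inventory
GROUP BY warehouse
ORDER BY AVG(quantity)

All groups:
  WH-A: 2239.00
  WH-North: 3385.00
  WH-B: 4377.50
  WH-West: 4633.50
  WH-C: 5590.00
  WH-South: 6846.00

Highest: WH-South (6846.00)
Lowest: WH-A (2239.00)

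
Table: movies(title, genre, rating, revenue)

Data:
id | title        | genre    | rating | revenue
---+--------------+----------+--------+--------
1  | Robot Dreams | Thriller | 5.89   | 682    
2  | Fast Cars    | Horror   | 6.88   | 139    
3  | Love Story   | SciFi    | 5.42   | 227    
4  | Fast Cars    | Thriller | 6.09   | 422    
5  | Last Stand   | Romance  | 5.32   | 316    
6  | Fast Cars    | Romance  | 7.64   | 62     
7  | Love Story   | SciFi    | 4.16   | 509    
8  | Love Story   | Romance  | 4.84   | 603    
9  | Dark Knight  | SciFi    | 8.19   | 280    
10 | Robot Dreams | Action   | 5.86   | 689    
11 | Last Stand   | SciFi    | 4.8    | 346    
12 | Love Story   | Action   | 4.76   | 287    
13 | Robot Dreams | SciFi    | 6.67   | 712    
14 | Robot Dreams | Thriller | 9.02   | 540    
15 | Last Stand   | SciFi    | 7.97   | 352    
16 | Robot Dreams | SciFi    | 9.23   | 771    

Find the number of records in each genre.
SELECT genre, COUNT(*) as count
FROM movies
GROUP BY genre

Result:
  Action: 2
  Horror: 1
  Romance: 3
  SciFi: 7
  Thriller: 3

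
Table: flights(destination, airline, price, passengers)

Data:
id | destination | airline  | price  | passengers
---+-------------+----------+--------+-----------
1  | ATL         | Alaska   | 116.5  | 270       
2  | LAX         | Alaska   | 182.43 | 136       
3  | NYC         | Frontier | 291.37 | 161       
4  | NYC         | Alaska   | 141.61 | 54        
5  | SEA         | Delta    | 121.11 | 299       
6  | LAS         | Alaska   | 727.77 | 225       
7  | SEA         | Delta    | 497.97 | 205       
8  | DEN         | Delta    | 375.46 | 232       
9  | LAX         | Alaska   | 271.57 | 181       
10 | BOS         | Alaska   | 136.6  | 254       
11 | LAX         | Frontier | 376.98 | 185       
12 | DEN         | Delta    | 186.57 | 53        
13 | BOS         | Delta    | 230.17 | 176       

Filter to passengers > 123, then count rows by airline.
SELECT airline, COUNT(*)
FROM flights
WHERE passengers > 123
GROUP BY airline

Note: WHERE filters rows before grouping.

Result:
  Alaska: 5
  Delta: 4
  Frontier: 2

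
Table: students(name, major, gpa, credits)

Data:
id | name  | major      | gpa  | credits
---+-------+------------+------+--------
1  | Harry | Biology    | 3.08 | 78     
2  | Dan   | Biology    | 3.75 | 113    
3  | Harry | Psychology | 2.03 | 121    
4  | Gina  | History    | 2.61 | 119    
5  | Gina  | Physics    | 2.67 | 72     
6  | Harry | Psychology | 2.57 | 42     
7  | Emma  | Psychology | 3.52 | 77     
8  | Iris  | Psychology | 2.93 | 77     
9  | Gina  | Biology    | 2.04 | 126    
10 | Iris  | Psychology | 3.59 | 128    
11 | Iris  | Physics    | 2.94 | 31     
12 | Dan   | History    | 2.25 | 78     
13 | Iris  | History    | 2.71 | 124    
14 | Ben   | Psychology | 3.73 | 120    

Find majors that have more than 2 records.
SELECT major, COUNT(*) as cnt
FROM students
GROUP BY major
HAVING COUNT(*) > 2

Result:
  Biology: 3
  History: 3
  Psychology: 6

Note: HAVING filters groups after aggregation, WHERE filters rows before.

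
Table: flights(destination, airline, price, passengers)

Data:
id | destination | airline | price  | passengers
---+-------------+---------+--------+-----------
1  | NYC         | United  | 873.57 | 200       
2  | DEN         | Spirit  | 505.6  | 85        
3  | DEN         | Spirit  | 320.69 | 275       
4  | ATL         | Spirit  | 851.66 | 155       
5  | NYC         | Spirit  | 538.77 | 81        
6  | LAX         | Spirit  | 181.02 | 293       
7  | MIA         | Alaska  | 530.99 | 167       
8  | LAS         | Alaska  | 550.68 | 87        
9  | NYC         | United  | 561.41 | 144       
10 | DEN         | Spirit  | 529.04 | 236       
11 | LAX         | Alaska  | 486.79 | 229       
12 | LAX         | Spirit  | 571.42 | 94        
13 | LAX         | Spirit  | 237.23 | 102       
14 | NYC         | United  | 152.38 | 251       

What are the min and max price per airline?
SELECT airline, MIN(price), MAX(price)
FROM flights
GROUP BY airline

Result:
  Alaska: min=486.79, max=550.68
  Spirit: min=181.02, max=851.66
  United: min=152.38, max=873.57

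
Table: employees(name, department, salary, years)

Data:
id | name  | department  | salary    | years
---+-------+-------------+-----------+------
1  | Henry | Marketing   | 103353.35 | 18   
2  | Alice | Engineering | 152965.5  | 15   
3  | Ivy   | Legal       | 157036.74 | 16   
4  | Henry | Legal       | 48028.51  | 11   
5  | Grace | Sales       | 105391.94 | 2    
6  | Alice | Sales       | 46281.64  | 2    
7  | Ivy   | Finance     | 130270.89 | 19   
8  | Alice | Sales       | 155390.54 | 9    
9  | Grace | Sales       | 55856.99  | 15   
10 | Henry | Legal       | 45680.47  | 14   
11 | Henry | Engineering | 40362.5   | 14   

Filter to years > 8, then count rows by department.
SELECT department, COUNT(*)
FROM employees
WHERE years > 8
GROUP BY department

Note: WHERE filters rows before grouping.

Result:
  Engineering: 2
  Finance: 1
  Legal: 3
  Marketing: 1
  Sales: 2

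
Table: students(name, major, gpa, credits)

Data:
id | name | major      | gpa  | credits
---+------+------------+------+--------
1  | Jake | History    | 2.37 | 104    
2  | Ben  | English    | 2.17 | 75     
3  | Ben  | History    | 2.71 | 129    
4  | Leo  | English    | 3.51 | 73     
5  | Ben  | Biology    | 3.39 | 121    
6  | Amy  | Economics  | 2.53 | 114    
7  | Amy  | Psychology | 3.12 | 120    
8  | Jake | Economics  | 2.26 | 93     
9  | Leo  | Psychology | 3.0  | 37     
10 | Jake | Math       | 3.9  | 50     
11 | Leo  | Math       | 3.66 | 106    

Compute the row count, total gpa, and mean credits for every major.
SELECT major,
       COUNT(*) as cnt,
       SUM(gpa) as total_gpa,
       AVG(credits) as avg_credits
FROM students
GROUP BY major

Result:
  Biology: 1 records, 3.39 total gpa, 121.00 avg credits
  Economics: 2 records, 4.79 total gpa, 103.50 avg credits
  English: 2 records, 5.68 total gpa, 74.00 avg credits
  History: 2 records, 5.08 total gpa, 116.50 avg credits
  Math: 2 records, 7.56 total gpa, 78.00 avg credits
  Psychology: 2 records, 6.12 total gpa, 78.50 avg credits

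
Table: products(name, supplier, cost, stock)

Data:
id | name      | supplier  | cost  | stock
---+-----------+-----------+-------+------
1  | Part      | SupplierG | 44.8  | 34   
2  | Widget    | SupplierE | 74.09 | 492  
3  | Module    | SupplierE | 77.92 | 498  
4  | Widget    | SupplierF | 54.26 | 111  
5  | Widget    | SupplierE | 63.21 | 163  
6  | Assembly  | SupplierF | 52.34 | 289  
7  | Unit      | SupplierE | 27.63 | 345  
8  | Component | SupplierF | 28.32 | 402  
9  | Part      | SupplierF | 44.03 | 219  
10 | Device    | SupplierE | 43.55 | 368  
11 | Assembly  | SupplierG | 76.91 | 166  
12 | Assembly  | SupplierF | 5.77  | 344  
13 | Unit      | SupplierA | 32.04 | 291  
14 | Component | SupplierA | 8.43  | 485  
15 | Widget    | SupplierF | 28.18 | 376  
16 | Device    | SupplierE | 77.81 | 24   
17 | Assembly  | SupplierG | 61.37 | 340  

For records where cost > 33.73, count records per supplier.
SELECT supplier, COUNT(*)
FROM products
WHERE cost > 33.73
GROUP BY supplier

Note: WHERE filters rows before grouping.

Result:
  SupplierE: 5
  SupplierF: 3
  SupplierG: 3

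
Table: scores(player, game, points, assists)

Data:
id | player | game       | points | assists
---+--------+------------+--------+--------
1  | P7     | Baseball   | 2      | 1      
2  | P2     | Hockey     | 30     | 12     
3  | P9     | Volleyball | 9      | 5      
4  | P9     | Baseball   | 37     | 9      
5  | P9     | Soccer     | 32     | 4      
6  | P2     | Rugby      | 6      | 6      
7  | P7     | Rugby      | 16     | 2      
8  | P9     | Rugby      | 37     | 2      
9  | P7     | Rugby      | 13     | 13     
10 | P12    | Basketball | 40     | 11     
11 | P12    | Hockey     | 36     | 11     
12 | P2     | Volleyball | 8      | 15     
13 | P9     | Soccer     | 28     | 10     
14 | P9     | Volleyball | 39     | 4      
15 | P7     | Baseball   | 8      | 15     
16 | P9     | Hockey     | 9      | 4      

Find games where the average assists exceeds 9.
SELECT game, AVG(assists)
FROM scores
GROUP BY game
HAVING AVG(assists) > 9

Result:
  Basketball: avg=11.00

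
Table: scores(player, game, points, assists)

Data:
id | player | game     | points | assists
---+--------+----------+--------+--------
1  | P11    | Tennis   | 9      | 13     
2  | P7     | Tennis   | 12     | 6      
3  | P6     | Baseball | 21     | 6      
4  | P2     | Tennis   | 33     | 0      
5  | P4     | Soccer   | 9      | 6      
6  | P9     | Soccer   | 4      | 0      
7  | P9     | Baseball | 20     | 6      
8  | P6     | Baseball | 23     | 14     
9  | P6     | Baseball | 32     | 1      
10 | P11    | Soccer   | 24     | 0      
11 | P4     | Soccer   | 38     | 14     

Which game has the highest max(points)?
SELECT game, MAX(points) as val
FROM scores
GROUP BY game
ORDER BY val DESC
LIMIT 1

Result: Soccer with max(points) = 38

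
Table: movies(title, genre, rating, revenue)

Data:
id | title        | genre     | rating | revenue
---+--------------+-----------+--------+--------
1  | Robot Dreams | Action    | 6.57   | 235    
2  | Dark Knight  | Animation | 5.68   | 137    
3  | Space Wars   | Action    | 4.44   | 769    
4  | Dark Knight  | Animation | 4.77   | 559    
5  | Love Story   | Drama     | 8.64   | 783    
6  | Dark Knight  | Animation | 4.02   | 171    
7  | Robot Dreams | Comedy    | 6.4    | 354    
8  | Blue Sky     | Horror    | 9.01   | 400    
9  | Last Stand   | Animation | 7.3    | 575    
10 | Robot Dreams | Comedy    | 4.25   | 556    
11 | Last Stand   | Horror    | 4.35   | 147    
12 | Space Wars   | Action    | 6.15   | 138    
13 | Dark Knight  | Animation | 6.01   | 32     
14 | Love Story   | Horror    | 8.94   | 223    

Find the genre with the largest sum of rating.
SELECT genre, SUM(rating) as val
FROM movies
GROUP BY genre
ORDER BY val DESC
LIMIT 1

Result: Animation with sum(rating) = 27.78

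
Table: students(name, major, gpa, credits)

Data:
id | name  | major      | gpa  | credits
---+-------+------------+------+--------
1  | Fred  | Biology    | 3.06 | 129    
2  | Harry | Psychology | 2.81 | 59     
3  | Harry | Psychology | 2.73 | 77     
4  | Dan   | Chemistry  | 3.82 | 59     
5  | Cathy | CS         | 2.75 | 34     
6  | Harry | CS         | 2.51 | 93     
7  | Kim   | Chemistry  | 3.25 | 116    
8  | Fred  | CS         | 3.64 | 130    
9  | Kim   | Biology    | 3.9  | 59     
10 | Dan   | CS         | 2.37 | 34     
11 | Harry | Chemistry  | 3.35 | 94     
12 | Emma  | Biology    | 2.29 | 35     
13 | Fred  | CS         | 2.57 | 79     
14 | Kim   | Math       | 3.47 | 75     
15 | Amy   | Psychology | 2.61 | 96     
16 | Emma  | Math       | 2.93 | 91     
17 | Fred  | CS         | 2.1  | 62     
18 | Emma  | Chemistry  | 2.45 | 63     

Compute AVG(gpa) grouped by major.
SELECT major, AVG(gpa) as result
FROM students
GROUP BY major

Result:
  Biology: 3.08
  CS: 2.66
  Chemistry: 3.22
  Math: 3.20
  Psychology: 2.72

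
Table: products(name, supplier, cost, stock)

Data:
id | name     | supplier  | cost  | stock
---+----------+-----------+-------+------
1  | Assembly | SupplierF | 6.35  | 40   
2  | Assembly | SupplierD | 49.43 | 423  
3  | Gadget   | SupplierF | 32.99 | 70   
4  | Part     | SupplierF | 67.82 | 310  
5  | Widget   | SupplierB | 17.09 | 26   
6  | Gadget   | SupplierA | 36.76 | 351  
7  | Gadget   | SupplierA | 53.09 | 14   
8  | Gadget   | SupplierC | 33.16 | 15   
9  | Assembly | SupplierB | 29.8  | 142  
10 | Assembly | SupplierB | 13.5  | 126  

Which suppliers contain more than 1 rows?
SELECT supplier, COUNT(*) as cnt
FROM products
GROUP BY supplier
HAVING COUNT(*) > 1

Result:
  SupplierA: 2
  SupplierB: 3
  SupplierF: 3

Note: HAVING filters groups after aggregation, WHERE filters rows before.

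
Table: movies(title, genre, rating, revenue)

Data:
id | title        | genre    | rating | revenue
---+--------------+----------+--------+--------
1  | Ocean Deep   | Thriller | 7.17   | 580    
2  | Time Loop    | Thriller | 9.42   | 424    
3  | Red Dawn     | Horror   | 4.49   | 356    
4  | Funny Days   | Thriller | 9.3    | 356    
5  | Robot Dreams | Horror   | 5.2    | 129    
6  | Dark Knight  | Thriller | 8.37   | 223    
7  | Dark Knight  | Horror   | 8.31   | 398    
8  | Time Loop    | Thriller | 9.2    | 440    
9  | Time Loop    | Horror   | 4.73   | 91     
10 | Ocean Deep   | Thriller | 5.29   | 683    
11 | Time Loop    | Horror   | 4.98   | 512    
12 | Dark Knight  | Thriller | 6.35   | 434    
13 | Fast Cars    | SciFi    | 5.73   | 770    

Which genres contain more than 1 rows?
SELECT genre, COUNT(*) as cnt
FROM movies
GROUP BY genre
HAVING COUNT(*) > 1

Result:
  Horror: 5
  Thriller: 7

Note: HAVING filters groups after aggregation, WHERE filters rows before.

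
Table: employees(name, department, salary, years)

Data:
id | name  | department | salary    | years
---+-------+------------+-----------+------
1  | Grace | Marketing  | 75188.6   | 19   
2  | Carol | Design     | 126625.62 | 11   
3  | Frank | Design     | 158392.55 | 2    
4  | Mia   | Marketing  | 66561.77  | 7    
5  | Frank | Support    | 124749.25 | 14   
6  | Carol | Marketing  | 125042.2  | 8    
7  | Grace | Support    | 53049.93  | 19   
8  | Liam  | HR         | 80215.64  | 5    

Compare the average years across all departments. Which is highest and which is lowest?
SELECT department, AVG(years)
FROM employees
GROUP BY department
ORDER BY AVG(years)

All groups:
  HR: 5.00
  Design: 6.50
  Marketing: 11.33
  Support: 16.50

Highest: Support (16.50)
Lowest: HR (5.00)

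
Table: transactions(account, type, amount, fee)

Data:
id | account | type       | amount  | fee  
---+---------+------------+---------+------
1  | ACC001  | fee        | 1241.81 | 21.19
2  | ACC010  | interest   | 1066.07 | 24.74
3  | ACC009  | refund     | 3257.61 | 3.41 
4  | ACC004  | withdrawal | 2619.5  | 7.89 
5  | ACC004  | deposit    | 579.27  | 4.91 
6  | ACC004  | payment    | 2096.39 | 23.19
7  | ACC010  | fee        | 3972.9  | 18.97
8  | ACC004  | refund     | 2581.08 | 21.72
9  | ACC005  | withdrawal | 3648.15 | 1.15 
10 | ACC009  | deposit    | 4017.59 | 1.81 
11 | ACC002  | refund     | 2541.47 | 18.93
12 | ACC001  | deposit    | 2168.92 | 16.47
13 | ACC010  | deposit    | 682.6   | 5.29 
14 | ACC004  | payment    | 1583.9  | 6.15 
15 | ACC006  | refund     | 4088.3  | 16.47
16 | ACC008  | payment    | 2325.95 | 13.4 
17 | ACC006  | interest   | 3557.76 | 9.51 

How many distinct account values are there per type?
SELECT type, COUNT(DISTINCT account)
FROM transactions
GROUP BY type

Result:
  deposit: 4 distinct
  fee: 2 distinct
  interest: 2 distinct
  payment: 2 distinct
  refund: 4 distinct
  withdrawal: 2 distinct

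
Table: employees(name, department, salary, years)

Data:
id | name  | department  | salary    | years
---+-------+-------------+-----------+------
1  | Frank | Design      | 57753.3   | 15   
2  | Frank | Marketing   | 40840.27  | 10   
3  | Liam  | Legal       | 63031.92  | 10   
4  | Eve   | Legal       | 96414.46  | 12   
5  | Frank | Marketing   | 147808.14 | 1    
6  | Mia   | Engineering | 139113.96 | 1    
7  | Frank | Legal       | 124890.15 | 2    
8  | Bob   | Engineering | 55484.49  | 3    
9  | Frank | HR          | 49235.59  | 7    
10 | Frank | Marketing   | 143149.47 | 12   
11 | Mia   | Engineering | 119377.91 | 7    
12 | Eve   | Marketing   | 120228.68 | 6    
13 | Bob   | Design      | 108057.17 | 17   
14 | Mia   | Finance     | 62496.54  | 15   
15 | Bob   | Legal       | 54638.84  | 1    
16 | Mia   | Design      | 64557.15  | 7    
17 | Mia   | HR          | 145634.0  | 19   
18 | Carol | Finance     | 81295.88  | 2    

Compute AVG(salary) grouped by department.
SELECT department, AVG(salary) as result
FROM employees
GROUP BY department

Result:
  Design: 76789.21
  Engineering: 104658.79
  Finance: 71896.21
  HR: 97434.80
  Legal: 84743.84
  Marketing: 113006.64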